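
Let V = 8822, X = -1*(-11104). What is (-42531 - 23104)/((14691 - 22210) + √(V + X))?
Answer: 98701913/11303087 + 118143*√246/11303087 ≈ 8.8962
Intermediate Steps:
X = 11104
(-42531 - 23104)/((14691 - 22210) + √(V + X)) = (-42531 - 23104)/((14691 - 22210) + √(8822 + 11104)) = -65635/(-7519 + √19926) = -65635/(-7519 + 9*√246)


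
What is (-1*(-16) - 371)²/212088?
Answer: 126025/212088 ≈ 0.59421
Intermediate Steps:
(-1*(-16) - 371)²/212088 = (16 - 371)²*(1/212088) = (-355)²*(1/212088) = 126025*(1/212088) = 126025/212088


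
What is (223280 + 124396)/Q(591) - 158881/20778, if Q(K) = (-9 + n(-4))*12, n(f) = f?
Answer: -604066447/270114 ≈ -2236.3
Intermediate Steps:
Q(K) = -156 (Q(K) = (-9 - 4)*12 = -13*12 = -156)
(223280 + 124396)/Q(591) - 158881/20778 = (223280 + 124396)/(-156) - 158881/20778 = 347676*(-1/156) - 158881*1/20778 = -28973/13 - 158881/20778 = -604066447/270114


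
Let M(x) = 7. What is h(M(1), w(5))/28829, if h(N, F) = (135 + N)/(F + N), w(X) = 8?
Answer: 142/432435 ≈ 0.00032837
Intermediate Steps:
h(N, F) = (135 + N)/(F + N)
h(M(1), w(5))/28829 = ((135 + 7)/(8 + 7))/28829 = (142/15)*(1/28829) = 142/432435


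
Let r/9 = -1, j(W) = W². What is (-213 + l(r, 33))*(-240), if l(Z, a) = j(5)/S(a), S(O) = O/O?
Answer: 45120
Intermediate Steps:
S(O) = 1
r = -9 (r = 9*(-1) = -9)
l(Z, a) = 25 (l(Z, a) = 5²/1 = 25*1 = 25)
(-213 + l(r, 33))*(-240) = (-213 + 25)*(-240) = -188*(-240) = 45120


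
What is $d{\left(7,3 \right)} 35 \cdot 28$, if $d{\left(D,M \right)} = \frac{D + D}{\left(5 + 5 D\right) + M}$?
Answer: $\frac{13720}{43} \approx 319.07$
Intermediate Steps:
$d{\left(D,M \right)} = \frac{2 D}{5 + M + 5 D}$
$d{\left(7,3 \right)} 35 \cdot 28 = 2 \cdot 7 \frac{1}{5 + 3 + 5 \cdot 7} \cdot 35 \cdot 28 = 2 \cdot 7 \frac{1}{5 + 3 + 35} \cdot 35 \cdot 28 = 2 \cdot 7 \cdot \frac{1}{43} \cdot 35 \cdot 28 = \frac{14}{43} \cdot 35 \cdot 28 = \frac{490}{43} \cdot 28 = \frac{13720}{43}$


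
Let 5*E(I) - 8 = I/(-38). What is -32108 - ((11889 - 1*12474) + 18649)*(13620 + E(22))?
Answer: -23378606884/95 ≈ -2.4609e+8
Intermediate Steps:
E(I) = 8/5 - I/190 (E(I) = 8/5 + (I/(-38))/5 = 8/5 + (I*(-1/38))/5 = 8/5 + (-I/38)/5 = 8/5 - I/190)
-32108 - ((11889 - 1*12474) + 18649)*(13620 + E(22)) = -32108 - ((11889 - 1*12474) + 18649)*(13620 + (8/5 - 1/190*22)) = -32108 - ((11889 - 12474) + 18649)*(13620 + (8/5 - 11/95)) = -32108 - (-585 + 18649)*(13620 + 141/95) = -32108 - 18064*1294041/95 = -32108 - 1*23375556624/95 = -32108 - 23375556624/95 = -23378606884/95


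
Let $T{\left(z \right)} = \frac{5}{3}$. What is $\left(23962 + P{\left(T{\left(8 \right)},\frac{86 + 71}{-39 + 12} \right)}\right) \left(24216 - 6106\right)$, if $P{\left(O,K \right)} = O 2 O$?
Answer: $\frac{3906471880}{9} \approx 4.3405 \cdot 10^{8}$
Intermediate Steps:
$T{\left(z \right)} = \frac{5}{3}$ ($T{\left(z \right)} = 5 \cdot \frac{1}{3} = \frac{5}{3}$)
$P{\left(O,K \right)} = 2 O^{2}$ ($P{\left(O,K \right)} = 2 O O = 2 O^{2}$)
$\left(23962 + P{\left(T{\left(8 \right)},\frac{86 + 71}{-39 + 12} \right)}\right) \left(24216 - 6106\right) = \left(23962 + 2 \left(\frac{5}{3}\right)^{2}\right) \left(24216 - 6106\right) = \left(23962 + 2 \cdot \frac{25}{9}\right) 18110 = \left(23962 + \frac{50}{9}\right) 18110 = \frac{215708}{9} \cdot 18110 = \frac{3906471880}{9}$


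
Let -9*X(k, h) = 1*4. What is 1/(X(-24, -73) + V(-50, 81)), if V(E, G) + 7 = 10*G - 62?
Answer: 9/6665 ≈ 0.0013503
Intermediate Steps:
X(k, h) = -4/9
V(E, G) = -69 + 10*G (V(E, G) = -7 + (10*G - 62) = -7 + (-62 + 10*G) = -69 + 10*G)
1/(X(-24, -73) + V(-50, 81)) = 1/(-4/9 + (-69 + 10*81)) = 1/(-4/9 + (-69 + 810)) = 1/(-4/9 + 741) = 1/(6665/9) = 9/6665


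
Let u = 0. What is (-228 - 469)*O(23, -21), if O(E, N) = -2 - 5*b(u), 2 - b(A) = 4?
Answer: -5576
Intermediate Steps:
b(A) = -2 (b(A) = 2 - 1*4 = 2 - 4 = -2)
O(E, N) = 8 (O(E, N) = -2 - 5*(-2) = -2 + 10 = 8)
(-228 - 469)*O(23, -21) = (-228 - 469)*8 = -697*8 = -5576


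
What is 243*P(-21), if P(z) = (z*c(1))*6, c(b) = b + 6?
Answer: -214326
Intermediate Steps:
c(b) = 6 + b
P(z) = 42*z (P(z) = (z*(6 + 1))*6 = (z*7)*6 = (7*z)*6 = 42*z)
243*P(-21) = 243*(42*(-21)) = 243*(-882) = -214326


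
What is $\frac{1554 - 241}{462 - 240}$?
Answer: $\frac{1313}{222} \approx 5.9144$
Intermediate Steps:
$\frac{1554 - 241}{462 - 240} = \frac{1313}{222}$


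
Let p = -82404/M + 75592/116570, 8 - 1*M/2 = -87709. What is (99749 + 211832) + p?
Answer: 75856446108267/243456445 ≈ 3.1158e+5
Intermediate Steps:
M = 175434 (M = 16 - 2*(-87709) = 16 + 175418 = 175434)
p = 43518722/243456445 (p = -82404/175434 + 75592/116570 = -82404*1/175434 + 75592*(1/116570) = -1962/4177 + 37796/58285 = 43518722/243456445 ≈ 0.17875)
(99749 + 211832) + p = (99749 + 211832) + 43518722/243456445 = 311581 + 43518722/243456445 = 75856446108267/243456445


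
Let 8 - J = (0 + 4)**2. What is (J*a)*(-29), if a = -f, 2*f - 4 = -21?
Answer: 1972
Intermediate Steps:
f = -17/2 (f = 2 + (1/2)*(-21) = 2 - 21/2 = -17/2 ≈ -8.5000)
a = 17/2 (a = -1*(-17/2) = 17/2 ≈ 8.5000)
J = -8 (J = 8 - (0 + 4)**2 = 8 - 1*4**2 = 8 - 1*16 = 8 - 16 = -8)
(J*a)*(-29) = -8*17/2*(-29) = -68*(-29) = 1972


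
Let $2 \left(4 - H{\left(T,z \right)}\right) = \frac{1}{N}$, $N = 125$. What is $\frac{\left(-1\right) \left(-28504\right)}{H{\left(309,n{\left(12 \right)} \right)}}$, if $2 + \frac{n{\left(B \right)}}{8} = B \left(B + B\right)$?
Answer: $\frac{7126000}{999} \approx 7133.1$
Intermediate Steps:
$n{\left(B \right)} = -16 + 16 B^{2}$ ($n{\left(B \right)} = -16 + 8 B \left(B + B\right) = -16 + 8 B 2 B = -16 + 8 \cdot 2 B^{2} = -16 + 16 B^{2}$)
$H{\left(T,z \right)} = \frac{999}{250}$ ($H{\left(T,z \right)} = 4 - \frac{1}{2 \cdot 125} = 4 - \frac{1}{250} = \frac{999}{250}$)
$\frac{\left(-1\right) \left(-28504\right)}{H{\left(309,n{\left(12 \right)} \right)}} = \frac{\left(-1\right) \left(-28504\right)}{\frac{999}{250}} = 28504 \cdot \frac{250}{999} = \frac{7126000}{999}$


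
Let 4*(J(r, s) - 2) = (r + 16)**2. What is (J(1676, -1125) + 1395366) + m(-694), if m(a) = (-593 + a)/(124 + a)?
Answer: 401106389/190 ≈ 2.1111e+6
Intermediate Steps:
J(r, s) = 2 + (16 + r)**2/4 (J(r, s) = 2 + (r + 16)**2/4 = 2 + (16 + r)**2/4)
m(a) = (-593 + a)/(124 + a)
(J(1676, -1125) + 1395366) + m(-694) = ((2 + (16 + 1676)**2/4) + 1395366) + (-593 - 694)/(124 - 694) = ((2 + (1/4)*1692**2) + 1395366) - 1287/(-570) = ((2 + (1/4)*2862864) + 1395366) - 1/570*(-1287) = ((2 + 715716) + 1395366) + 429/190 = (715718 + 1395366) + 429/190 = 2111084 + 429/190 = 401106389/190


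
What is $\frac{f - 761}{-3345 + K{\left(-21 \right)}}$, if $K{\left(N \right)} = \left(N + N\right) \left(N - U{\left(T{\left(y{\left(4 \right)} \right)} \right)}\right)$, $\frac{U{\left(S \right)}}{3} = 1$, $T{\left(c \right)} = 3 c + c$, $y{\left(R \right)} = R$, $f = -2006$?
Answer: $\frac{2767}{2337} \approx 1.184$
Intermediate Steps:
$T{\left(c \right)} = 4 c$
$U{\left(S \right)} = 3$ ($U{\left(S \right)} = 3 \cdot 1 = 3$)
$K{\left(N \right)} = 2 N \left(-3 + N\right)$ ($K{\left(N \right)} = \left(N + N\right) \left(N - 3\right) = 2 N \left(N - 3\right) = 2 N \left(-3 + N\right)$)
$\frac{f - 761}{-3345 + K{\left(-21 \right)}} = \frac{-2006 - 761}{-3345 + 2 \left(-21\right) \left(-3 - 21\right)} = - \frac{2767}{-3345 + 2 \left(-21\right) \left(-24\right)} = - \frac{2767}{-3345 + 1008} = - \frac{2767}{-2337} = \left(-2767\right) \left(- \frac{1}{2337}\right) = \frac{2767}{2337}$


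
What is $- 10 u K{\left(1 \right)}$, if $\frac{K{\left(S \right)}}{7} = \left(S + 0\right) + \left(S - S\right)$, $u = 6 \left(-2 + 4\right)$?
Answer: $-840$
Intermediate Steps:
$u = 12$ ($u = 6 \cdot 2 = 12$)
$K{\left(S \right)} = 7 S$ ($K{\left(S \right)} = 7 \left(\left(S + 0\right) + \left(S - S\right)\right) = 7 \left(S + 0\right) = 7 S$)
$- 10 u K{\left(1 \right)} = \left(-10\right) 12 \cdot 7 \cdot 1 = \left(-120\right) 7 = -840$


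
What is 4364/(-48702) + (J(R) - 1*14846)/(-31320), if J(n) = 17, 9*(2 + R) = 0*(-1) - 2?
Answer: 32528971/84741480 ≈ 0.38386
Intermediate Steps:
R = -20/9 (R = -2 + (0*(-1) - 2)/9 = -2 + (0 - 2)/9 = -2 + (⅑)*(-2) = -2 - 2/9 = -20/9 ≈ -2.2222)
4364/(-48702) + (J(R) - 1*14846)/(-31320) = 4364/(-48702) + (17 - 1*14846)/(-31320) = 4364*(-1/48702) + (17 - 14846)*(-1/31320) = -2182/24351 - 14829*(-1/31320) = -2182/24351 + 4943/10440 = 32528971/84741480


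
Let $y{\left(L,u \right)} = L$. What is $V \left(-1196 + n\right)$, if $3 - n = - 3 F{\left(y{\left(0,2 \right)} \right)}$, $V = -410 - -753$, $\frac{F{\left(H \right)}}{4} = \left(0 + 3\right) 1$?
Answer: $-396851$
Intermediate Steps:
$F{\left(H \right)} = 12$ ($F{\left(H \right)} = 4 \left(0 + 3\right) 1 = 4 \cdot 3 \cdot 1 = 4 \cdot 3 = 12$)
$V = 343$ ($V = -410 + 753 = 343$)
$n = 39$ ($n = 3 - \left(-3\right) 12 = 3 - -36 = 3 + 36 = 39$)
$V \left(-1196 + n\right) = 343 \left(-1196 + 39\right) = 343 \left(-1157\right) = -396851$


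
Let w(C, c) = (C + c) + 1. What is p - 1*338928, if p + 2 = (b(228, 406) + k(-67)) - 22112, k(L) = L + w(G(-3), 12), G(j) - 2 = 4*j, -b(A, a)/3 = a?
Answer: -362324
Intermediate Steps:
b(A, a) = -3*a
G(j) = 2 + 4*j
w(C, c) = 1 + C + c
k(L) = 3 + L (k(L) = L + (1 + (2 + 4*(-3)) + 12) = L + (1 + (2 - 12) + 12) = L + (1 - 10 + 12) = L + 3 = 3 + L)
p = -23396 (p = -2 + ((-3*406 + (3 - 67)) - 22112) = -2 + ((-1218 - 64) - 22112) = -2 + (-1282 - 22112) = -2 - 23394 = -23396)
p - 1*338928 = -23396 - 1*338928 = -23396 - 338928 = -362324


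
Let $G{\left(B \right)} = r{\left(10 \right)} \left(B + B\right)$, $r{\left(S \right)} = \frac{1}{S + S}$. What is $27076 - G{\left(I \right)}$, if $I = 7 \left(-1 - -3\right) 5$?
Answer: $27069$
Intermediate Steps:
$r{\left(S \right)} = \frac{1}{2 S}$
$I = 70$ ($I = 7 \left(-1 + 3\right) 5 = 7 \cdot 2 \cdot 5 = 14 \cdot 5 = 70$)
$G{\left(B \right)} = \frac{B}{10}$ ($G{\left(B \right)} = \frac{1}{2 \cdot 10} \left(B + B\right) = \frac{1}{2} \cdot \frac{1}{10} \cdot 2 B = \frac{2 B}{20} = \frac{B}{10}$)
$27076 - G{\left(I \right)} = 27076 - \frac{1}{10} \cdot 70 = 27076 - 7 = 27069$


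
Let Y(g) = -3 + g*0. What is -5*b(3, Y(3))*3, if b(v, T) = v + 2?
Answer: -75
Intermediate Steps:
Y(g) = -3 (Y(g) = -3 + 0 = -3)
b(v, T) = 2 + v
-5*b(3, Y(3))*3 = -5*(2 + 3)*3 = -5*5*3 = -25*3 = -75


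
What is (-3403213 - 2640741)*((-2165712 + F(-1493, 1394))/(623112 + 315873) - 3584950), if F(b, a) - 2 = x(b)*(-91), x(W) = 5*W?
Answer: 1356350214698621422/62599 ≈ 2.1667e+13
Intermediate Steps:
F(b, a) = 2 - 455*b (F(b, a) = 2 + (5*b)*(-91) = 2 - 455*b)
(-3403213 - 2640741)*((-2165712 + F(-1493, 1394))/(623112 + 315873) - 3584950) = (-3403213 - 2640741)*((-2165712 + (2 - 455*(-1493)))/(623112 + 315873) - 3584950) = -6043954*((-2165712 + (2 + 679315))/938985 - 3584950) = -6043954*((-2165712 + 679317)*(1/938985) - 3584950) = -6043954*(-1486395*1/938985 - 3584950) = -6043954*(-99093/62599 - 3584950) = -6043954*(-224414384143/62599) = 1356350214698621422/62599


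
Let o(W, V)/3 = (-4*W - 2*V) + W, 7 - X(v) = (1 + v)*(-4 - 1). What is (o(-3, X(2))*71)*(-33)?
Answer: 246015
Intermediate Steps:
X(v) = 12 + 5*v (X(v) = 7 - (1 + v)*(-4 - 1) = 7 - (1 + v)*(-5) = 7 - (-5 - 5*v) = 7 + (5 + 5*v) = 12 + 5*v)
o(W, V) = -9*W - 6*V (o(W, V) = 3*((-4*W - 2*V) + W) = 3*(-3*W - 2*V) = -9*W - 6*V)
(o(-3, X(2))*71)*(-33) = ((-9*(-3) - 6*(12 + 5*2))*71)*(-33) = ((27 - 6*(12 + 10))*71)*(-33) = ((27 - 6*22)*71)*(-33) = ((27 - 132)*71)*(-33) = -105*71*(-33) = -7455*(-33) = 246015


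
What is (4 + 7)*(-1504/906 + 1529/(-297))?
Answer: -305327/4077 ≈ -74.890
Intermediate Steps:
(4 + 7)*(-1504/906 + 1529/(-297)) = 11*(-1504*1/906 + 1529*(-1/297)) = 11*(-752/453 - 139/27) = 11*(-27757/4077) = -305327/4077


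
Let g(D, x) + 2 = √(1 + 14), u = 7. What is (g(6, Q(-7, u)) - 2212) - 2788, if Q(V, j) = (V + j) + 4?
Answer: -5002 + √15 ≈ -4998.1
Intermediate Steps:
Q(V, j) = 4 + V + j
g(D, x) = -2 + √15 (g(D, x) = -2 + √(1 + 14) = -2 + √15)
(g(6, Q(-7, u)) - 2212) - 2788 = ((-2 + √15) - 2212) - 2788 = (-2214 + √15) - 2788 = -5002 + √15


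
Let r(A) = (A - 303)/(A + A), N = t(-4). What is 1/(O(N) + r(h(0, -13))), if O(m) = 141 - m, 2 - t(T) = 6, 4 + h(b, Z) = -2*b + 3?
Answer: 1/297 ≈ 0.0033670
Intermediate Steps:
h(b, Z) = -1 - 2*b (h(b, Z) = -4 + (-2*b + 3) = -4 + (3 - 2*b) = -1 - 2*b)
t(T) = -4 (t(T) = 2 - 1*6 = 2 - 6 = -4)
N = -4
r(A) = (-303 + A)/(2*A) (r(A) = (-303 + A)/((2*A)) = (-303 + A)*(1/(2*A)) = (-303 + A)/(2*A))
1/(O(N) + r(h(0, -13))) = 1/((141 - 1*(-4)) + (-303 + (-1 - 2*0))/(2*(-1 - 2*0))) = 1/((141 + 4) + (-303 + (-1 + 0))/(2*(-1 + 0))) = 1/(145 + (1/2)*(-303 - 1)/(-1)) = 1/(145 + (1/2)*(-1)*(-304)) = 1/(145 + 152) = 1/297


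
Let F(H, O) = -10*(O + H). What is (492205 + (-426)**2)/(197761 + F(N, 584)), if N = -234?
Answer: 673681/194261 ≈ 3.4679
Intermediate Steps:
F(H, O) = -10*H - 10*O (F(H, O) = -10*(H + O) = -10*H - 10*O)
(492205 + (-426)**2)/(197761 + F(N, 584)) = (492205 + (-426)**2)/(197761 + (-10*(-234) - 10*584)) = (492205 + 181476)/(197761 + (2340 - 5840)) = 673681/(197761 - 3500) = 673681/194261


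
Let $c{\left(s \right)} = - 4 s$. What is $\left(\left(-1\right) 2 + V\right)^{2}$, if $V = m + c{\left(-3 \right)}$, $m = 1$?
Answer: $121$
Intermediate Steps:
$V = 13$ ($V = 1 - -12 = 1 + 12 = 13$)
$\left(\left(-1\right) 2 + V\right)^{2} = \left(\left(-1\right) 2 + 13\right)^{2} = \left(-2 + 13\right)^{2} = 11^{2} = 121$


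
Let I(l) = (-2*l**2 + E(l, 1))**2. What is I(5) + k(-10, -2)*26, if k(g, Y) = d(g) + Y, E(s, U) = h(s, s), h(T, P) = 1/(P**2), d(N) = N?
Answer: 1365001/625 ≈ 2184.0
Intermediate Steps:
h(T, P) = P**(-2)
E(s, U) = s**(-2)
k(g, Y) = Y + g (k(g, Y) = g + Y = Y + g)
I(l) = (l**(-2) - 2*l**2)**2 (I(l) = (-2*l**2 + l**(-2))**2 = (l**(-2) - 2*l**2)**2)
I(5) + k(-10, -2)*26 = (-1 + 2*5**4)**2/5**4 + (-2 - 10)*26 = (-1 + 2*625)**2/625 - 12*26 = (-1 + 1250)**2/625 - 312 = (1/625)*1249**2 - 312 = (1/625)*1560001 - 312 = 1560001/625 - 312 = 1365001/625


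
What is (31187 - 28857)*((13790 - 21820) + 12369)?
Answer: 10109870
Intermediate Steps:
(31187 - 28857)*((13790 - 21820) + 12369) = 2330*(-8030 + 12369) = 2330*4339 = 10109870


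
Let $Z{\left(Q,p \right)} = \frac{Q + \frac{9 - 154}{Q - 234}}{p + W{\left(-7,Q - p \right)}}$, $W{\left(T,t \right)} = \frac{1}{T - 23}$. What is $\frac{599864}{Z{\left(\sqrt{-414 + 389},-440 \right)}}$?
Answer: $- \frac{38604172737}{6025} + \frac{937388502101 i}{18075} \approx -6.4073 \cdot 10^{6} + 5.1861 \cdot 10^{7} i$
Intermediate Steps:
$W{\left(T,t \right)} = \frac{1}{-23 + T}$
$Z{\left(Q,p \right)} = \frac{Q - \frac{145}{-234 + Q}}{- \frac{1}{30} + p}$ ($Z{\left(Q,p \right)} = \frac{Q + \frac{9 - 154}{Q - 234}}{p + \frac{1}{-23 - 7}} = \frac{Q - \frac{145}{-234 + Q}}{p + \frac{1}{-30}} = \frac{Q - \frac{145}{-234 + Q}}{p - \frac{1}{30}} = \frac{Q - \frac{145}{-234 + Q}}{- \frac{1}{30} + p}$)
$\frac{599864}{Z{\left(\sqrt{-414 + 389},-440 \right)}} = \frac{599864}{30 \frac{1}{234 - \sqrt{-414 + 389} - -3088800 + 30 \sqrt{-414 + 389} \left(-440\right)} \left(-145 + \left(\sqrt{-414 + 389}\right)^{2} - 234 \sqrt{-414 + 389}\right)} = \frac{599864}{30 \frac{1}{234 - \sqrt{-25} + 3088800 + 30 \sqrt{-25} \left(-440\right)} \left(-145 + \left(\sqrt{-25}\right)^{2} - 234 \sqrt{-25}\right)} = \frac{599864}{30 \frac{1}{234 - 5 i + 3088800 + 30 \cdot 5 i \left(-440\right)} \left(-145 + \left(5 i\right)^{2} - 234 \cdot 5 i\right)} = \frac{599864}{30 \frac{1}{234 - 5 i + 3088800 - 66000 i} \left(-145 - 25 - 1170 i\right)} = \frac{599864}{30 \frac{1}{3089034 - 66005 i} \left(-170 - 1170 i\right)} = \frac{599864}{30 \frac{3089034 + 66005 i}{9546487713181} \left(-170 - 1170 i\right)} = \frac{599864}{\frac{30}{9546487713181} \left(-170 - 1170 i\right) \left(3089034 + 66005 i\right)} = 599864 \frac{\left(-170 + 1170 i\right) \left(3089034 - 66005 i\right)}{41934000} = \frac{74983 \left(-170 + 1170 i\right) \left(3089034 - 66005 i\right)}{5241750}$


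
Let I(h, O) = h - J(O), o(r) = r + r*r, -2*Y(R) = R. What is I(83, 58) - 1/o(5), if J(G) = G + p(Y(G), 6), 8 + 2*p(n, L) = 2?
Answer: 839/30 ≈ 27.967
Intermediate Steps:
Y(R) = -R/2
p(n, L) = -3 (p(n, L) = -4 + (1/2)*2 = -4 + 1 = -3)
J(G) = -3 + G (J(G) = G - 3 = -3 + G)
o(r) = r + r**2
I(h, O) = 3 + h - O (I(h, O) = h - (-3 + O) = h + (3 - O) = 3 + h - O)
I(83, 58) - 1/o(5) = (3 + 83 - 1*58) - 1/(5*(1 + 5)) = (3 + 83 - 58) - 1/(5*6) = 28 - 1/30 = 839/30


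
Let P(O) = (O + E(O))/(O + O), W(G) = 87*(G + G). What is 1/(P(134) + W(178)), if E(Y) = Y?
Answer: 1/30973 ≈ 3.2286e-5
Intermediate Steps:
W(G) = 174*G (W(G) = 87*(2*G) = 174*G)
P(O) = 1 (P(O) = (O + O)/(O + O) = (2*O)/((2*O)) = (2*O)*(1/(2*O)) = 1)
1/(P(134) + W(178)) = 1/(1 + 174*178) = 1/(1 + 30972) = 1/30973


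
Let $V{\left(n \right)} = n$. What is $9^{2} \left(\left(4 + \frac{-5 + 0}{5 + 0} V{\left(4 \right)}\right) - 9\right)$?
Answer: $-729$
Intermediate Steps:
$9^{2} \left(\left(4 + \frac{-5 + 0}{5 + 0} V{\left(4 \right)}\right) - 9\right) = 9^{2} \left(\left(4 + \frac{-5 + 0}{5 + 0} \cdot 4\right) - 9\right) = 81 \left(\left(4 + - \frac{5}{5} \cdot 4\right) - 9\right) = 81 \left(\left(4 + \left(-5\right) \frac{1}{5} \cdot 4\right) - 9\right) = 81 \left(\left(4 - 4\right) - 9\right) = 81 \left(0 - 9\right) = 81 \left(-9\right) = -729$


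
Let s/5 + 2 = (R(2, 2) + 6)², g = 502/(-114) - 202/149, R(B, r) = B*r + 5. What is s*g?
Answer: -54537995/8493 ≈ -6421.5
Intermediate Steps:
R(B, r) = 5 + B*r
g = -48913/8493 (g = 502*(-1/114) - 202*1/149 = -251/57 - 202/149 = -48913/8493 ≈ -5.7592)
s = 1115 (s = -10 + 5*((5 + 2*2) + 6)² = -10 + 5*((5 + 4) + 6)² = -10 + 5*(9 + 6)² = -10 + 5*15² = -10 + 5*225 = -10 + 1125 = 1115)
s*g = 1115*(-48913/8493) = -54537995/8493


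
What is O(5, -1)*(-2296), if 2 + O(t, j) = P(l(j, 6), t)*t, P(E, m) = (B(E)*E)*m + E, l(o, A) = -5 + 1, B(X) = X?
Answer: -867888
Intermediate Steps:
l(o, A) = -4
P(E, m) = E + m*E**2 (P(E, m) = (E*E)*m + E = E**2*m + E = m*E**2 + E = E + m*E**2)
O(t, j) = -2 + t*(-4 + 16*t) (O(t, j) = -2 + (-4*(1 - 4*t))*t = -2 + (-4 + 16*t)*t = -2 + t*(-4 + 16*t))
O(5, -1)*(-2296) = (-2 - 4*5 + 16*5**2)*(-2296) = (-2 - 20 + 16*25)*(-2296) = (-2 - 20 + 400)*(-2296) = 378*(-2296) = -867888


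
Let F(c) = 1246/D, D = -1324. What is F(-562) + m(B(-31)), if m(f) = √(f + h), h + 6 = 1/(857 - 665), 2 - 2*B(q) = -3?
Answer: -623/662 + I*√2013/24 ≈ -0.94109 + 1.8694*I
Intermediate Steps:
B(q) = 5/2 (B(q) = 1 - ½*(-3) = 1 + 3/2 = 5/2)
h = -1151/192 (h = -6 + 1/(857 - 665) = -6 + 1/192 = -1151/192 ≈ -5.9948)
m(f) = √(-1151/192 + f) (m(f) = √(f - 1151/192) = √(-1151/192 + f))
F(c) = -623/662 (F(c) = 1246/(-1324) = 1246*(-1/1324) = -623/662)
F(-562) + m(B(-31)) = -623/662 + √(-3453 + 576*(5/2))/24 = -623/662 + √(-3453 + 1440)/24 = -623/662 + √(-2013)/24 = -623/662 + (I*√2013)/24 = -623/662 + I*√2013/24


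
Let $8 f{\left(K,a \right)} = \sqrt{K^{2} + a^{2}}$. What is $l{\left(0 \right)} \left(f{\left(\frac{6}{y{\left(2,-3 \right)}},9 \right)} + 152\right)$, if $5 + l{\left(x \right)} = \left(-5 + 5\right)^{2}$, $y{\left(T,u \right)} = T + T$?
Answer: $-760 - \frac{15 \sqrt{37}}{16} \approx -765.7$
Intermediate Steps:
$y{\left(T,u \right)} = 2 T$
$l{\left(x \right)} = -5$ ($l{\left(x \right)} = -5 + \left(-5 + 5\right)^{2} = -5 + 0^{2} = -5 + 0 = -5$)
$f{\left(K,a \right)} = \frac{\sqrt{K^{2} + a^{2}}}{8}$
$l{\left(0 \right)} \left(f{\left(\frac{6}{y{\left(2,-3 \right)}},9 \right)} + 152\right) = - 5 \left(\frac{\sqrt{\left(\frac{6}{2 \cdot 2}\right)^{2} + 9^{2}}}{8} + 152\right) = - 5 \left(\frac{\sqrt{\left(\frac{6}{4}\right)^{2} + 81}}{8} + 152\right) = - 5 \left(\frac{\sqrt{\left(6 \cdot \frac{1}{4}\right)^{2} + 81}}{8} + 152\right) = - 5 \left(\frac{\sqrt{\left(\frac{3}{2}\right)^{2} + 81}}{8} + 152\right) = - 5 \left(\frac{\sqrt{\frac{9}{4} + 81}}{8} + 152\right) = - 5 \left(\frac{\sqrt{\frac{333}{4}}}{8} + 152\right) = - 5 \left(\frac{\frac{3}{2} \sqrt{37}}{8} + 152\right) = - 5 \left(\frac{3 \sqrt{37}}{16} + 152\right) = - 5 \left(152 + \frac{3 \sqrt{37}}{16}\right) = -760 - \frac{15 \sqrt{37}}{16}$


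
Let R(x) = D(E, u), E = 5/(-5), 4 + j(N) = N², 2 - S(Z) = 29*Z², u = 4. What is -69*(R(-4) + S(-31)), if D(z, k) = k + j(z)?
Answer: 1922754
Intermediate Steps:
S(Z) = 2 - 29*Z²
j(N) = -4 + N²
E = -1 (E = 5*(-⅕) = -1)
D(z, k) = -4 + k + z² (D(z, k) = k + (-4 + z²) = -4 + k + z²)
R(x) = 1 (R(x) = -4 + 4 + (-1)² = -4 + 4 + 1 = 1)
-69*(R(-4) + S(-31)) = -69*(1 + (2 - 29*(-31)²)) = -69*(1 + (2 - 29*961)) = -69*(1 + (2 - 27869)) = -69*(1 - 27867) = -69*(-27866) = 1922754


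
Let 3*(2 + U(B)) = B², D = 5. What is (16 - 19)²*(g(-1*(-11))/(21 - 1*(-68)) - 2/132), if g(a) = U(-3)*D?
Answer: 723/1958 ≈ 0.36925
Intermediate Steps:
U(B) = -2 + B²/3
g(a) = 5 (g(a) = (-2 + (⅓)*(-3)²)*5 = (-2 + (⅓)*9)*5 = (-2 + 3)*5 = 1*5 = 5)
(16 - 19)²*(g(-1*(-11))/(21 - 1*(-68)) - 2/132) = (16 - 19)²*(5/(21 - 1*(-68)) - 2/132) = (-3)²*(5/(21 + 68) - 2*1/132) = 9*(5/89 - 1/66) = 9*(241/5874) = 723/1958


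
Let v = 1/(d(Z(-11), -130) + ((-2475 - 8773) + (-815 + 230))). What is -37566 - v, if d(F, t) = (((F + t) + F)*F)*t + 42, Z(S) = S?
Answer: -8608286465/229151 ≈ -37566.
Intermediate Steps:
d(F, t) = 42 + F*t*(t + 2*F) (d(F, t) = ((t + 2*F)*F)*t + 42 = (F*(t + 2*F))*t + 42 = F*t*(t + 2*F) + 42 = 42 + F*t*(t + 2*F))
v = -1/229151 (v = 1/((42 - 11*(-130)² + 2*(-130)*(-11)²) + ((-2475 - 8773) + (-815 + 230))) = 1/((42 - 11*16900 + 2*(-130)*121) + (-11248 - 585)) = 1/((42 - 185900 - 31460) - 11833) = 1/(-217318 - 11833) = 1/(-229151) = -1/229151 ≈ -4.3639e-6)
-37566 - v = -37566 - 1*(-1/229151) = -37566 + 1/229151 = -8608286465/229151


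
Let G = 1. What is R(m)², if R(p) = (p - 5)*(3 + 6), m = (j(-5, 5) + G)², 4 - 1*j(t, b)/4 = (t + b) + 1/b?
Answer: 3355189776/625 ≈ 5.3683e+6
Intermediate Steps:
j(t, b) = 16 - 4*b - 4*t - 4/b (j(t, b) = 16 - 4*((t + b) + 1/b) = 16 - 4*((b + t) + 1/b) = 16 - 4*(b + t + 1/b) = 16 + (-4*b - 4*t - 4/b) = 16 - 4*b - 4*t - 4/b)
m = 6561/25 (m = ((16 - 4*5 - 4*(-5) - 4/5) + 1)² = ((16 - 20 + 20 - 4*⅕) + 1)² = ((16 - 20 + 20 - ⅘) + 1)² = (76/5 + 1)² = (81/5)² = 6561/25 ≈ 262.44)
R(p) = -45 + 9*p (R(p) = (-5 + p)*9 = -45 + 9*p)
R(m)² = (-45 + 9*(6561/25))² = (-45 + 59049/25)² = (57924/25)² = 3355189776/625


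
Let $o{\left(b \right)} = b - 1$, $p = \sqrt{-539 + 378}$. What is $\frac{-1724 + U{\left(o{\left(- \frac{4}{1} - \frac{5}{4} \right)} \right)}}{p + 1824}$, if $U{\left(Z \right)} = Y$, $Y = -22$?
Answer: $- \frac{3184704}{3327137} + \frac{1746 i \sqrt{161}}{3327137} \approx -0.95719 + 0.0066587 i$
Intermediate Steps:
$p = i \sqrt{161}$ ($p = \sqrt{-161} = i \sqrt{161} \approx 12.689 i$)
$o{\left(b \right)} = -1 + b$ ($o{\left(b \right)} = b - 1 = -1 + b$)
$U{\left(Z \right)} = -22$
$\frac{-1724 + U{\left(o{\left(- \frac{4}{1} - \frac{5}{4} \right)} \right)}}{p + 1824} = \frac{-1724 - 22}{i \sqrt{161} + 1824} = - \frac{1746}{1824 + i \sqrt{161}}$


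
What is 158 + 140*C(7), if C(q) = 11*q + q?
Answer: 11918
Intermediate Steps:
C(q) = 12*q
158 + 140*C(7) = 158 + 140*(12*7) = 158 + 140*84 = 158 + 11760 = 11918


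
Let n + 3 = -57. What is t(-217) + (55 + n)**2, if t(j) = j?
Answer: -192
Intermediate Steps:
n = -60 (n = -3 - 57 = -60)
t(-217) + (55 + n)**2 = -217 + (55 - 60)**2 = -217 + (-5)**2 = -217 + 25 = -192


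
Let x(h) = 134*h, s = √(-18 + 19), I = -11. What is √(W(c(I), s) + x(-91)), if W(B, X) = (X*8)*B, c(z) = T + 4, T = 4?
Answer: I*√12130 ≈ 110.14*I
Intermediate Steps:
c(z) = 8 (c(z) = 4 + 4 = 8)
s = 1 (s = √1 = 1)
W(B, X) = 8*B*X (W(B, X) = (8*X)*B = 8*B*X)
√(W(c(I), s) + x(-91)) = √(8*8*1 + 134*(-91)) = √(64 - 12194) = √(-12130) = I*√12130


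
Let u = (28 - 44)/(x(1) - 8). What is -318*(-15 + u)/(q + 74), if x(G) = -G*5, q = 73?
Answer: 18974/637 ≈ 29.786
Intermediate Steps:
x(G) = -5*G
u = 16/13 (u = (28 - 44)/(-5*1 - 8) = -16/(-5 - 8) = -16/(-13) = -16*(-1/13) = 16/13 ≈ 1.2308)
-318*(-15 + u)/(q + 74) = -318*(-15 + 16/13)/(73 + 74) = -(-56922)/(13*147) = -318*(-179/1911) = 18974/637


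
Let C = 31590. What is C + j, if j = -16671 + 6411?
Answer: 21330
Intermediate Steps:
j = -10260
C + j = 31590 - 10260 = 21330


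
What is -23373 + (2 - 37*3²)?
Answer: -23704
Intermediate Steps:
-23373 + (2 - 37*3²) = -23373 + (2 - 37*9) = -23373 + (2 - 333) = -23373 - 331 = -23704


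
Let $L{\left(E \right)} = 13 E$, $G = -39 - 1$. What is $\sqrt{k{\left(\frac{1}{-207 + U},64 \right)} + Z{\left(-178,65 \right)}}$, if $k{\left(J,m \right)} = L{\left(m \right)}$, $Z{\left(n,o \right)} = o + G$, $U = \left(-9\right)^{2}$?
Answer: $\sqrt{857} \approx 29.275$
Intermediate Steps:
$G = -40$ ($G = -39 - 1 = -40$)
$U = 81$
$Z{\left(n,o \right)} = -40 + o$ ($Z{\left(n,o \right)} = o - 40 = -40 + o$)
$k{\left(J,m \right)} = 13 m$
$\sqrt{k{\left(\frac{1}{-207 + U},64 \right)} + Z{\left(-178,65 \right)}} = \sqrt{13 \cdot 64 + \left(-40 + 65\right)} = \sqrt{832 + 25} = \sqrt{857}$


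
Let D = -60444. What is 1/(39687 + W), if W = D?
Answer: -1/20757 ≈ -4.8177e-5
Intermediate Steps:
W = -60444
1/(39687 + W) = 1/(39687 - 60444) = 1/(-20757) = -1/20757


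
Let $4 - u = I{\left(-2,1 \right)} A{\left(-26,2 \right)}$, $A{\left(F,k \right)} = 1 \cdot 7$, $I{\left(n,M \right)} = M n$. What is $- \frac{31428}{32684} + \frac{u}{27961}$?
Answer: $- \frac{219542499}{228469331} \approx -0.96093$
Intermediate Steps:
$A{\left(F,k \right)} = 7$
$u = 18$ ($u = 4 - 1 \left(-2\right) 7 = 4 - \left(-2\right) 7 = 4 - -14 = 4 + 14 = 18$)
$- \frac{31428}{32684} + \frac{u}{27961} = - \frac{31428}{32684} + \frac{18}{27961} = \left(-31428\right) \frac{1}{32684} + 18 \cdot \frac{1}{27961} = - \frac{7857}{8171} + \frac{18}{27961} = - \frac{219542499}{228469331}$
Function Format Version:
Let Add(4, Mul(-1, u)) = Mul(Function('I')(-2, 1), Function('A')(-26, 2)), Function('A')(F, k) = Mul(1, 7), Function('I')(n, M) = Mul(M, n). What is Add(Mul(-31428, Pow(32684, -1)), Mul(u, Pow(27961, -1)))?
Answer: Rational(-219542499, 228469331) ≈ -0.96093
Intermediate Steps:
Function('A')(F, k) = 7
u = 18 (u = Add(4, Mul(-1, Mul(Mul(1, -2), 7))) = Add(4, Mul(-1, Mul(-2, 7))) = Add(4, Mul(-1, -14)) = Add(4, 14) = 18)
Add(Mul(-31428, Pow(32684, -1)), Mul(u, Pow(27961, -1))) = Add(Mul(-31428, Pow(32684, -1)), Mul(18, Pow(27961, -1))) = Add(Mul(-31428, Rational(1, 32684)), Mul(18, Rational(1, 27961))) = Add(Rational(-7857, 8171), Rational(18, 27961)) = Rational(-219542499, 228469331)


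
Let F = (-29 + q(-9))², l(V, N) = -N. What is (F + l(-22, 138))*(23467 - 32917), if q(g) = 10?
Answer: -2107350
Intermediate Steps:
F = 361 (F = (-29 + 10)² = (-19)² = 361)
(F + l(-22, 138))*(23467 - 32917) = (361 - 1*138)*(23467 - 32917) = (361 - 138)*(-9450) = 223*(-9450) = -2107350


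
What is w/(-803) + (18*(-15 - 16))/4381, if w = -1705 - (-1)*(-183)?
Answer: 7823254/3517943 ≈ 2.2238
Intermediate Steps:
w = -1888 (w = -1705 - 1*183 = -1705 - 183 = -1888)
w/(-803) + (18*(-15 - 16))/4381 = -1888/(-803) + (18*(-15 - 16))/4381 = -1888*(-1/803) + (18*(-31))*(1/4381) = 1888/803 - 558*1/4381 = 1888/803 - 558/4381 = 7823254/3517943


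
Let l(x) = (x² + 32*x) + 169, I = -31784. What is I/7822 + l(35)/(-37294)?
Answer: -301254251/72928417 ≈ -4.1308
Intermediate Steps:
l(x) = 169 + x² + 32*x
I/7822 + l(35)/(-37294) = -31784/7822 + (169 + 35² + 32*35)/(-37294) = -31784*1/7822 + (169 + 1225 + 1120)*(-1/37294) = -15892/3911 + 2514*(-1/37294) = -15892/3911 - 1257/18647 = -301254251/72928417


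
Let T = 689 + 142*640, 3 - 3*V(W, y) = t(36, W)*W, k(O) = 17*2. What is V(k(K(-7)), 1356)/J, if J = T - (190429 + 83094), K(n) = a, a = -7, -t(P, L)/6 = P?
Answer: -2449/181954 ≈ -0.013459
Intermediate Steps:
t(P, L) = -6*P
K(n) = -7
k(O) = 34
V(W, y) = 1 + 72*W (V(W, y) = 1 - (-6*36)*W/3 = 1 - (-72)*W = 1 + 72*W)
T = 91569 (T = 689 + 90880 = 91569)
J = -181954 (J = 91569 - (190429 + 83094) = 91569 - 1*273523 = 91569 - 273523 = -181954)
V(k(K(-7)), 1356)/J = (1 + 72*34)/(-181954) = (1 + 2448)*(-1/181954) = 2449*(-1/181954) = -2449/181954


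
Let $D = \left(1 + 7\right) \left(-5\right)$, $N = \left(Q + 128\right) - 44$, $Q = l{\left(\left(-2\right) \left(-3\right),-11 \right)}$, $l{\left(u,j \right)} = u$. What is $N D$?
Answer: $-3600$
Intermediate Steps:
$Q = 6$ ($Q = \left(-2\right) \left(-3\right) = 6$)
$N = 90$ ($N = \left(6 + 128\right) - 44 = 134 - 44 = 90$)
$D = -40$ ($D = 8 \left(-5\right) = -40$)
$N D = 90 \left(-40\right) = -3600$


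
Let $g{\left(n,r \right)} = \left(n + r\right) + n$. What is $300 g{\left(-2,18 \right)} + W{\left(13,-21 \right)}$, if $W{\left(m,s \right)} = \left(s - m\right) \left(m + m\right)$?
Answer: $3316$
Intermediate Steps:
$g{\left(n,r \right)} = r + 2 n$
$W{\left(m,s \right)} = 2 m \left(s - m\right)$ ($W{\left(m,s \right)} = \left(s - m\right) 2 m = 2 m \left(s - m\right)$)
$300 g{\left(-2,18 \right)} + W{\left(13,-21 \right)} = 300 \left(18 + 2 \left(-2\right)\right) + 2 \cdot 13 \left(-21 - 13\right) = 300 \left(18 - 4\right) + 2 \cdot 13 \left(-21 - 13\right) = 300 \cdot 14 + 2 \cdot 13 \left(-34\right) = 4200 - 884 = 3316$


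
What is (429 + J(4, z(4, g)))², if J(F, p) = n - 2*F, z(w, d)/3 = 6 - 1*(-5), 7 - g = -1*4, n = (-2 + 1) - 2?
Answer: 174724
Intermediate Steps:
n = -3 (n = -1 - 2 = -3)
g = 11 (g = 7 - (-1)*4 = 7 - 1*(-4) = 7 + 4 = 11)
z(w, d) = 33 (z(w, d) = 3*(6 - 1*(-5)) = 3*(6 + 5) = 3*11 = 33)
J(F, p) = -3 - 2*F
(429 + J(4, z(4, g)))² = (429 + (-3 - 2*4))² = (429 + (-3 - 8))² = (429 - 11)² = 418² = 174724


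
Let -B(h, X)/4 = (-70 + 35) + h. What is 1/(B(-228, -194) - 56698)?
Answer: -1/55646 ≈ -1.7971e-5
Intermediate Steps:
B(h, X) = 140 - 4*h (B(h, X) = -4*((-70 + 35) + h) = -4*(-35 + h) = 140 - 4*h)
1/(B(-228, -194) - 56698) = 1/((140 - 4*(-228)) - 56698) = 1/((140 + 912) - 56698) = 1/(1052 - 56698) = 1/(-55646) = -1/55646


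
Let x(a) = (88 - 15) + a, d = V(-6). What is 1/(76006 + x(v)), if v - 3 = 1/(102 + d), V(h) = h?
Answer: 96/7303873 ≈ 1.3144e-5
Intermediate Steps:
d = -6
v = 289/96 (v = 3 + 1/(102 - 6) = 3 + 1/96 = 289/96 ≈ 3.0104)
x(a) = 73 + a
1/(76006 + x(v)) = 1/(76006 + (73 + 289/96)) = 1/(76006 + 7297/96) = 1/(7303873/96) = 96/7303873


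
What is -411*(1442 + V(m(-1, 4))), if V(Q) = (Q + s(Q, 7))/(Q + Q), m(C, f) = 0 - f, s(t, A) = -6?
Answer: -2372703/4 ≈ -5.9318e+5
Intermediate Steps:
m(C, f) = -f
V(Q) = (-6 + Q)/(2*Q) (V(Q) = (Q - 6)/(Q + Q) = (-6 + Q)/((2*Q)) = (-6 + Q)*(1/(2*Q)) = (-6 + Q)/(2*Q))
-411*(1442 + V(m(-1, 4))) = -411*(1442 + (-6 - 1*4)/(2*((-1*4)))) = -411*(1442 + (1/2)*(-6 - 4)/(-4)) = -411*(1442 + (1/2)*(-1/4)*(-10)) = -411*(1442 + 5/4) = -411*5773/4 = -2372703/4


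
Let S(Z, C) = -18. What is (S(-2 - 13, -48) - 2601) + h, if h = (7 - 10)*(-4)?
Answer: -2607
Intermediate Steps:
h = 12 (h = -3*(-4) = 12)
(S(-2 - 13, -48) - 2601) + h = (-18 - 2601) + 12 = -2619 + 12 = -2607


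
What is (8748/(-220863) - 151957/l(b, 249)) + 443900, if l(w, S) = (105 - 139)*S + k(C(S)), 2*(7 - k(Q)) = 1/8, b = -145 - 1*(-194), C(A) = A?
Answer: 4423302182310232/9964234245 ≈ 4.4392e+5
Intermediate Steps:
b = 49 (b = -145 + 194 = 49)
k(Q) = 111/16 (k(Q) = 7 - ½/8 = 7 - ½*⅛ = 7 - 1/16 = 111/16)
l(w, S) = 111/16 - 34*S (l(w, S) = (105 - 139)*S + 111/16 = -34*S + 111/16 = 111/16 - 34*S)
(8748/(-220863) - 151957/l(b, 249)) + 443900 = (8748/(-220863) - 151957/(111/16 - 34*249)) + 443900 = (8748*(-1/220863) - 151957/(111/16 - 8466)) + 443900 = (-2916/73621 - 151957/(-135345/16)) + 443900 = (-2916/73621 - 151957*(-16/135345)) + 443900 = (-2916/73621 + 2431312/135345) + 443900 = 178600954732/9964234245 + 443900 = 4423302182310232/9964234245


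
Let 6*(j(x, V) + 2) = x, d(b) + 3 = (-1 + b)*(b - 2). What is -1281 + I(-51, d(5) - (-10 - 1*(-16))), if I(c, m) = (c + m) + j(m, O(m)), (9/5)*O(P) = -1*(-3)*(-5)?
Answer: -2661/2 ≈ -1330.5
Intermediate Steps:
d(b) = -3 + (-1 + b)*(-2 + b) (d(b) = -3 + (-1 + b)*(b - 2) = -3 + (-1 + b)*(-2 + b))
O(P) = -25/3 (O(P) = 5*(-1*(-3)*(-5))/9 = 5*(3*(-5))/9 = (5/9)*(-15) = -25/3)
j(x, V) = -2 + x/6
I(c, m) = -2 + c + 7*m/6 (I(c, m) = (c + m) + (-2 + m/6) = -2 + c + 7*m/6)
-1281 + I(-51, d(5) - (-10 - 1*(-16))) = -1281 + (-2 - 51 + 7*((-1 + 5² - 3*5) - (-10 - 1*(-16)))/6) = -1281 + (-2 - 51 + 7*((-1 + 25 - 15) - (-10 + 16))/6) = -1281 + (-2 - 51 + 7*(9 - 1*6)/6) = -1281 + (-2 - 51 + 7*(9 - 6)/6) = -1281 + (-2 - 51 + (7/6)*3) = -1281 + (-2 - 51 + 7/2) = -1281 - 99/2 = -2661/2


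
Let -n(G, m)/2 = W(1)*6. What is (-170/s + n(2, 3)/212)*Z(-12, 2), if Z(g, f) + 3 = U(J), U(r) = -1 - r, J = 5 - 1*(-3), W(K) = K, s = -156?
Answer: -8542/689 ≈ -12.398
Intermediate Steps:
J = 8 (J = 5 + 3 = 8)
Z(g, f) = -12 (Z(g, f) = -3 + (-1 - 1*8) = -3 + (-1 - 8) = -3 - 9 = -12)
n(G, m) = -12 (n(G, m) = -2*6 = -12)
(-170/s + n(2, 3)/212)*Z(-12, 2) = (-170/(-156) - 12/212)*(-12) = (-170*(-1/156) - 12*1/212)*(-12) = (85/78 - 3/53)*(-12) = (4271/4134)*(-12) = -8542/689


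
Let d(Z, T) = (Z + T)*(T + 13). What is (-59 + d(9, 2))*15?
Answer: 1590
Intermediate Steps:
d(Z, T) = (13 + T)*(T + Z) (d(Z, T) = (T + Z)*(13 + T) = (13 + T)*(T + Z))
(-59 + d(9, 2))*15 = (-59 + (2**2 + 13*2 + 13*9 + 2*9))*15 = (-59 + (4 + 26 + 117 + 18))*15 = (-59 + 165)*15 = 106*15 = 1590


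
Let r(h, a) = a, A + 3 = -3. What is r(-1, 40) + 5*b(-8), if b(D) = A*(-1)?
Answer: 70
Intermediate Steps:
A = -6 (A = -3 - 3 = -6)
b(D) = 6 (b(D) = -6*(-1) = 6)
r(-1, 40) + 5*b(-8) = 40 + 5*6 = 40 + 30 = 70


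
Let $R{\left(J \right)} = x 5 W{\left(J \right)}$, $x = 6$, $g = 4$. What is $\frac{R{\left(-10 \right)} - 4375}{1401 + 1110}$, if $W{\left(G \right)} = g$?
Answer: $- \frac{4255}{2511} \approx -1.6945$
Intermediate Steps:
$W{\left(G \right)} = 4$
$R{\left(J \right)} = 120$ ($R{\left(J \right)} = 6 \cdot 5 \cdot 4 = 30 \cdot 4 = 120$)
$\frac{R{\left(-10 \right)} - 4375}{1401 + 1110} = \frac{120 - 4375}{1401 + 1110} = - \frac{4255}{2511}$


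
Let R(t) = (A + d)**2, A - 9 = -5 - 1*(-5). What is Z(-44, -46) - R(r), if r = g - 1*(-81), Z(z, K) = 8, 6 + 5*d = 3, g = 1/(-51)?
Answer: -1564/25 ≈ -62.560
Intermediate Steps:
A = 9 (A = 9 + (-5 - 1*(-5)) = 9 + (-5 + 5) = 9 + 0 = 9)
g = -1/51 ≈ -0.019608
d = -3/5 (d = -6/5 + (1/5)*3 = -6/5 + 3/5 = -3/5 ≈ -0.60000)
r = 4130/51 (r = -1/51 - 1*(-81) = -1/51 + 81 = 4130/51 ≈ 80.980)
R(t) = 1764/25 (R(t) = (9 - 3/5)**2 = (42/5)**2 = 1764/25)
Z(-44, -46) - R(r) = 8 - 1*1764/25 = 8 - 1764/25 = -1564/25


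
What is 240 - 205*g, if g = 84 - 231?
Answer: 30375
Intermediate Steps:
g = -147
240 - 205*g = 240 - 205*(-147) = 240 + 30135 = 30375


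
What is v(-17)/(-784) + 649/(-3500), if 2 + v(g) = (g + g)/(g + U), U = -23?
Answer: -72113/392000 ≈ -0.18396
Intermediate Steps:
v(g) = -2 + 2*g/(-23 + g) (v(g) = -2 + (g + g)/(g - 23) = -2 + (2*g)/(-23 + g) = -2 + 2*g/(-23 + g))
v(-17)/(-784) + 649/(-3500) = (46/(-23 - 17))/(-784) + 649/(-3500) = (46/(-40))*(-1/784) + 649*(-1/3500) = (46*(-1/40))*(-1/784) - 649/3500 = -23/20*(-1/784) - 649/3500 = 23/15680 - 649/3500 = -72113/392000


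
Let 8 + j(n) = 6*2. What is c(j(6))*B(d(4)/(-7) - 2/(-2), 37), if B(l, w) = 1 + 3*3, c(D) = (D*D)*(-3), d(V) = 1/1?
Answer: -480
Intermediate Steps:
d(V) = 1
j(n) = 4 (j(n) = -8 + 6*2 = -8 + 12 = 4)
c(D) = -3*D² (c(D) = D²*(-3) = -3*D²)
B(l, w) = 10 (B(l, w) = 1 + 9 = 10)
c(j(6))*B(d(4)/(-7) - 2/(-2), 37) = -3*4²*10 = -3*16*10 = -48*10 = -480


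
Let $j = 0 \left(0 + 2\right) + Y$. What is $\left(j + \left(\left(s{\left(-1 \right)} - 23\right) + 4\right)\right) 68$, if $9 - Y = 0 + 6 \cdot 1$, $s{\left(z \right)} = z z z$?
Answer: $-1156$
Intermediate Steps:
$s{\left(z \right)} = z^{3}$ ($s{\left(z \right)} = z^{2} z = z^{3}$)
$Y = 3$ ($Y = 9 - \left(0 + 6 \cdot 1\right) = 9 - \left(0 + 6\right) = 9 - 6 = 3$)
$j = 3$ ($j = 0 \left(0 + 2\right) + 3 = 0 \cdot 2 + 3 = 0 + 3 = 3$)
$\left(j + \left(\left(s{\left(-1 \right)} - 23\right) + 4\right)\right) 68 = \left(3 + \left(\left(\left(-1\right)^{3} - 23\right) + 4\right)\right) 68 = \left(3 + \left(\left(-1 - 23\right) + 4\right)\right) 68 = \left(3 + \left(-24 + 4\right)\right) 68 = \left(3 - 20\right) 68 = \left(-17\right) 68 = -1156$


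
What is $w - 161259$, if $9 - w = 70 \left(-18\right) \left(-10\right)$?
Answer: $-173850$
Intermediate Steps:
$w = -12591$ ($w = 9 - 70 \left(-18\right) \left(-10\right) = 9 - \left(-1260\right) \left(-10\right) = 9 - 12600 = -12591$)
$w - 161259 = -12591 - 161259 = -173850$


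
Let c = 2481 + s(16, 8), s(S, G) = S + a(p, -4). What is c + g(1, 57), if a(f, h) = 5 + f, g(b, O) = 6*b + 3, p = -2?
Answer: 2509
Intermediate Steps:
g(b, O) = 3 + 6*b
s(S, G) = 3 + S (s(S, G) = S + (5 - 2) = S + 3 = 3 + S)
c = 2500 (c = 2481 + (3 + 16) = 2481 + 19 = 2500)
c + g(1, 57) = 2500 + (3 + 6*1) = 2500 + (3 + 6) = 2500 + 9 = 2509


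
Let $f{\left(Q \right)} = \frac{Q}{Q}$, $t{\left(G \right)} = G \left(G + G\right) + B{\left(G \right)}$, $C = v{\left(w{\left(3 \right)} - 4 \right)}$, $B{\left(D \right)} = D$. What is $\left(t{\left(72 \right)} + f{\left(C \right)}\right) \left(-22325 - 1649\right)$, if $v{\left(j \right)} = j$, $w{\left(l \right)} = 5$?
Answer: $-250312534$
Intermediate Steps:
$C = 1$ ($C = 5 - 4 = 1$)
$t{\left(G \right)} = G + 2 G^{2}$ ($t{\left(G \right)} = G \left(G + G\right) + G = G 2 G + G = 2 G^{2} + G = G + 2 G^{2}$)
$f{\left(Q \right)} = 1$
$\left(t{\left(72 \right)} + f{\left(C \right)}\right) \left(-22325 - 1649\right) = \left(72 \left(1 + 2 \cdot 72\right) + 1\right) \left(-22325 - 1649\right) = \left(72 \left(1 + 144\right) + 1\right) \left(-23974\right) = \left(72 \cdot 145 + 1\right) \left(-23974\right) = \left(10440 + 1\right) \left(-23974\right) = 10441 \left(-23974\right) = -250312534$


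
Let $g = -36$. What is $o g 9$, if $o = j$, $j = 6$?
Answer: $-1944$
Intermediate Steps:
$o = 6$
$o g 9 = 6 \left(-36\right) 9 = \left(-216\right) 9 = -1944$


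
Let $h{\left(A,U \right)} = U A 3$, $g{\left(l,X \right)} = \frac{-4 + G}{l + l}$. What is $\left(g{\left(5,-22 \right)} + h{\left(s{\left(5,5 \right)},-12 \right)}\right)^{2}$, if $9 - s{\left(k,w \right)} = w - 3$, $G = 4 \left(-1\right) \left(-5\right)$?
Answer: $\frac{1567504}{25} \approx 62700.0$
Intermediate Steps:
$G = 20$ ($G = \left(-4\right) \left(-5\right) = 20$)
$s{\left(k,w \right)} = 12 - w$ ($s{\left(k,w \right)} = 9 - \left(w - 3\right) = 9 - \left(-3 + w\right) = 12 - w$)
$g{\left(l,X \right)} = \frac{8}{l}$ ($g{\left(l,X \right)} = \frac{-4 + 20}{l + l} = \frac{16}{2 l} = 16 \frac{1}{2 l} = \frac{8}{l}$)
$h{\left(A,U \right)} = 3 A U$ ($h{\left(A,U \right)} = A U 3 = 3 A U$)
$\left(g{\left(5,-22 \right)} + h{\left(s{\left(5,5 \right)},-12 \right)}\right)^{2} = \left(\frac{8}{5} + 3 \left(12 - 5\right) \left(-12\right)\right)^{2} = \left(8 \cdot \frac{1}{5} + 3 \left(12 - 5\right) \left(-12\right)\right)^{2} = \left(\frac{8}{5} + 3 \cdot 7 \left(-12\right)\right)^{2} = \left(\frac{8}{5} - 252\right)^{2} = \left(- \frac{1252}{5}\right)^{2} = \frac{1567504}{25}$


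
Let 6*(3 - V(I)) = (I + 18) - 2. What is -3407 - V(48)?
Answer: -10198/3 ≈ -3399.3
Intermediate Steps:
V(I) = ⅓ - I/6 (V(I) = 3 - ((I + 18) - 2)/6 = 3 - ((18 + I) - 2)/6 = 3 - (16 + I)/6 = 3 + (-8/3 - I/6) = ⅓ - I/6)
-3407 - V(48) = -3407 - (⅓ - ⅙*48) = -3407 - (⅓ - 8) = -3407 - 1*(-23/3) = -3407 + 23/3 = -10198/3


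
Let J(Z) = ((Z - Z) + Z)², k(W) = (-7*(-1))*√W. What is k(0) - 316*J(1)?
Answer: -316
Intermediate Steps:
k(W) = 7*√W
J(Z) = Z² (J(Z) = (0 + Z)² = Z²)
k(0) - 316*J(1) = 7*√0 - 316*1² = 7*0 - 316*1 = 0 - 316 = -316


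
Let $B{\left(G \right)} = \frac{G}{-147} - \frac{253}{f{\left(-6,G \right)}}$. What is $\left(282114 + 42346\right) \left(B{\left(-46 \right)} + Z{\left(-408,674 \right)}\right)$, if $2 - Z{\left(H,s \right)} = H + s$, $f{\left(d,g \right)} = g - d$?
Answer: $- \frac{24550087447}{294} \approx -8.3504 \cdot 10^{7}$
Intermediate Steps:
$B{\left(G \right)} = - \frac{253}{6 + G} - \frac{G}{147}$ ($B{\left(G \right)} = \frac{G}{-147} - \frac{253}{G - -6} = G \left(- \frac{1}{147}\right) - \frac{253}{G + 6} = - \frac{G}{147} - \frac{253}{6 + G} = - \frac{253}{6 + G} - \frac{G}{147}$)
$Z{\left(H,s \right)} = 2 - H - s$ ($Z{\left(H,s \right)} = 2 - \left(H + s\right) = 2 - H - s$)
$\left(282114 + 42346\right) \left(B{\left(-46 \right)} + Z{\left(-408,674 \right)}\right) = \left(282114 + 42346\right) \left(\frac{-37191 - - 46 \left(6 - 46\right)}{147 \left(6 - 46\right)} - 264\right) = 324460 \left(\frac{-37191 - \left(-46\right) \left(-40\right)}{147 \left(-40\right)} + \left(2 + 408 - 674\right)\right) = 324460 \left(\frac{1}{147} \left(- \frac{1}{40}\right) \left(-37191 - 1840\right) - 264\right) = 324460 \left(\frac{1}{147} \left(- \frac{1}{40}\right) \left(-39031\right) - 264\right) = 324460 \left(\frac{39031}{5880} - 264\right) = 324460 \left(- \frac{1513289}{5880}\right) = - \frac{24550087447}{294}$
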